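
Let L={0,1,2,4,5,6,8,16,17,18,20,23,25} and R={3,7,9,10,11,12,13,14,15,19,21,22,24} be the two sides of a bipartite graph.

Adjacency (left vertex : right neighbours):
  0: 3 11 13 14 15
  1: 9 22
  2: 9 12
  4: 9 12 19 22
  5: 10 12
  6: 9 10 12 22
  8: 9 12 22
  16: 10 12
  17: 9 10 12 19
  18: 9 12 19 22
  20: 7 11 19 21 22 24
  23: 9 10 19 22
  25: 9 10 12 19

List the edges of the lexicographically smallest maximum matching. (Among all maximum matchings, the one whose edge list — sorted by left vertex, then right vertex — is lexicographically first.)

|M| = 7 (so the lex-smallest maximum matching has 7 edges)
process left vertices in ascending order; for each, take the smallest-labelled available neighbour that still permits 7 edges overall, or leave it unmatched if none does
lex-smallest matching: {0-3, 1-9, 2-12, 4-19, 5-10, 6-22, 20-7}

Lex-smallest maximum matching: {(0,3), (1,9), (2,12), (4,19), (5,10), (6,22), (20,7)}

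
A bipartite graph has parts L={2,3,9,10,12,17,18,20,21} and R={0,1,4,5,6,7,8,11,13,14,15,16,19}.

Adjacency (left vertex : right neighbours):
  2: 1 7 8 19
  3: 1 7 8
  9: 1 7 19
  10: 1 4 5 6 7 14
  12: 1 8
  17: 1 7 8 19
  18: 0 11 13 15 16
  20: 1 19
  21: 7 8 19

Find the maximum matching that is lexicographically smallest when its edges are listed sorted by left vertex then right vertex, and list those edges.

Lex-smallest maximum matching: {(2,1), (3,7), (9,19), (10,4), (12,8), (18,0)}

|M| = 6 (so the lex-smallest maximum matching has 6 edges)
process left vertices in ascending order; for each, take the smallest-labelled available neighbour that still permits 6 edges overall, or leave it unmatched if none does
lex-smallest matching: {2-1, 3-7, 9-19, 10-4, 12-8, 18-0}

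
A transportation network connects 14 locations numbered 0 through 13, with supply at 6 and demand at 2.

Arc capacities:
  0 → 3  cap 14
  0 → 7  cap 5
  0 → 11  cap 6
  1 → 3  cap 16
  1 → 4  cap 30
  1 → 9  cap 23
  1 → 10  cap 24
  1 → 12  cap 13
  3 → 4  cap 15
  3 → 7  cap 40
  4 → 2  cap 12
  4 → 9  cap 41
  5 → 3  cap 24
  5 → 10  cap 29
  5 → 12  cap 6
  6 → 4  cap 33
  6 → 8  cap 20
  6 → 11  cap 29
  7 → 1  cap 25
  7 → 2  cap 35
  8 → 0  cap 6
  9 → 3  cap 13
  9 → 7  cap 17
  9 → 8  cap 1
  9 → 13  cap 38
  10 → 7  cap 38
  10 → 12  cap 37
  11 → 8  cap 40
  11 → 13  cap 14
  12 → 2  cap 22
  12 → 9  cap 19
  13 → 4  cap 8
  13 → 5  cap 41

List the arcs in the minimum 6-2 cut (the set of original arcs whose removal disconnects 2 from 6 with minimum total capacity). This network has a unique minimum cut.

Min-cut arcs: {(6,4), (8,0), (11,13)} (total capacity 53)

augment #1: 6→4→2 push 12
augment #2: 6→4→9→7→2 push 17
augment #3: 6→8→0→7→2 push 5
augment #4: 6→4→9→3→7→2 push 4
augment #5: 6→8→0→3→7→2 push 1
augment #6: 6→11→13→5→12→2 push 6
augment #7: 6→11→13→5→3→7→2 push 8
max flow = 53; residual-reachable set from 6 gives S-side
cut edges (S→T): {(6,4), (8,0), (11,13)} total cap 53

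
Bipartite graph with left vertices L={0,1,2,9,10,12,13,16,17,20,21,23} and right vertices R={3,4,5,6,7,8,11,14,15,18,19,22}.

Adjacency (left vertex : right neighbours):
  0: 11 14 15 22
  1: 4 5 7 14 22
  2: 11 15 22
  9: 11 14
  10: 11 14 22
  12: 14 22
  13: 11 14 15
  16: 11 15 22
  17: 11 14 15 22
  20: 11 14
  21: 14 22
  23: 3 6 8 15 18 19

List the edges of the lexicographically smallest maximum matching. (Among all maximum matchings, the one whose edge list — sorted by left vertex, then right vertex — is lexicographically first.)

|M| = 6 (so the lex-smallest maximum matching has 6 edges)
process left vertices in ascending order; for each, take the smallest-labelled available neighbour that still permits 6 edges overall, or leave it unmatched if none does
lex-smallest matching: {0-11, 1-4, 2-15, 9-14, 10-22, 23-3}

Lex-smallest maximum matching: {(0,11), (1,4), (2,15), (9,14), (10,22), (23,3)}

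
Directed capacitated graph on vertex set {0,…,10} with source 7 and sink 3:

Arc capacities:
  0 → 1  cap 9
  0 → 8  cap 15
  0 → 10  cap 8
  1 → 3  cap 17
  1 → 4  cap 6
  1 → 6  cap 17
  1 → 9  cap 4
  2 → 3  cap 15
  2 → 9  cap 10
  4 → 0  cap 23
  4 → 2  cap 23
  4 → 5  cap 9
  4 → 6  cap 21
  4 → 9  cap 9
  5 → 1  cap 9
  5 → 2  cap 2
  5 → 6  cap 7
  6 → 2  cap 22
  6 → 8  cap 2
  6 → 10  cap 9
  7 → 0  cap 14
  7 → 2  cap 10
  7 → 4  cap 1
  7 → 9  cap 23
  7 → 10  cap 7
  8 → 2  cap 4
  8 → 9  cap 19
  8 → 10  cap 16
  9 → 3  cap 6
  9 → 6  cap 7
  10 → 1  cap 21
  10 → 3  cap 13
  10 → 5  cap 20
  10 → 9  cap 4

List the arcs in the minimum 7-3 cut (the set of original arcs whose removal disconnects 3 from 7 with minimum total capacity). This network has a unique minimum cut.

Min-cut arcs: {(7,0), (7,2), (7,4), (7,10), (9,3), (9,6)} (total capacity 45)

augment #1: 7→2→3 push 10
augment #2: 7→9→3 push 6
augment #3: 7→10→3 push 7
augment #4: 7→0→1→3 push 9
augment #5: 7→0→10→3 push 5
augment #6: 7→4→2→3 push 1
augment #7: 7→9→6→2→3 push 4
augment #8: 7→9→6→10→3 push 1
augment #9: 7→9→6→10→1→3 push 2
max flow = 45; residual-reachable set from 7 gives S-side
cut edges (S→T): {(7,0), (7,2), (7,4), (7,10), (9,3), (9,6)} total cap 45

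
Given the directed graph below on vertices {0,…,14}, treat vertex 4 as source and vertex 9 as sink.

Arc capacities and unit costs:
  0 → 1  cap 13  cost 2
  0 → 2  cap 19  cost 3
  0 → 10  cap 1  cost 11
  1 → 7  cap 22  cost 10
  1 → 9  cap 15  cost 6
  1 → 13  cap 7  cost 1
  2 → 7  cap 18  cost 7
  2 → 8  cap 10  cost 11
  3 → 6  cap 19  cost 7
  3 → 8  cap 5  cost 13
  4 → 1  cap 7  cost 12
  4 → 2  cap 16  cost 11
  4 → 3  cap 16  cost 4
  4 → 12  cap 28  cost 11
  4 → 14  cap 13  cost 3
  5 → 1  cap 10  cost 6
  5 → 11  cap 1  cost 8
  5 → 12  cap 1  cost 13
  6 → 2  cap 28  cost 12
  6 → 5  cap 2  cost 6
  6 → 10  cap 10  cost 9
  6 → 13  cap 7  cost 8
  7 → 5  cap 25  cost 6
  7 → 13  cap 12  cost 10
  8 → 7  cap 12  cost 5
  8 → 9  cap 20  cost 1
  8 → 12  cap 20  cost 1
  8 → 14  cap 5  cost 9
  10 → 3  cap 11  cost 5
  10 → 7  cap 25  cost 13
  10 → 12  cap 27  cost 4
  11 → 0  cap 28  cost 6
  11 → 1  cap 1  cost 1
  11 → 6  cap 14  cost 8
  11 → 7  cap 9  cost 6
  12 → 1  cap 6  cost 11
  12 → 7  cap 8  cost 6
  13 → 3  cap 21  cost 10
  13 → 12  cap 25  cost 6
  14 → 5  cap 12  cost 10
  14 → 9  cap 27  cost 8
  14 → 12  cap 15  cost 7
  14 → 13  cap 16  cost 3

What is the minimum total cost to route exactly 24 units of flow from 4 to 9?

Minimum cost for 24 units: 341

shortest-cost path #1: 4→14→9 push 13 @ unit cost 11 (adds 143)
shortest-cost path #2: 4→1→9 push 7 @ unit cost 18 (adds 126)
shortest-cost path #3: 4→3→8→9 push 4 @ unit cost 18 (adds 72)
total cost = 341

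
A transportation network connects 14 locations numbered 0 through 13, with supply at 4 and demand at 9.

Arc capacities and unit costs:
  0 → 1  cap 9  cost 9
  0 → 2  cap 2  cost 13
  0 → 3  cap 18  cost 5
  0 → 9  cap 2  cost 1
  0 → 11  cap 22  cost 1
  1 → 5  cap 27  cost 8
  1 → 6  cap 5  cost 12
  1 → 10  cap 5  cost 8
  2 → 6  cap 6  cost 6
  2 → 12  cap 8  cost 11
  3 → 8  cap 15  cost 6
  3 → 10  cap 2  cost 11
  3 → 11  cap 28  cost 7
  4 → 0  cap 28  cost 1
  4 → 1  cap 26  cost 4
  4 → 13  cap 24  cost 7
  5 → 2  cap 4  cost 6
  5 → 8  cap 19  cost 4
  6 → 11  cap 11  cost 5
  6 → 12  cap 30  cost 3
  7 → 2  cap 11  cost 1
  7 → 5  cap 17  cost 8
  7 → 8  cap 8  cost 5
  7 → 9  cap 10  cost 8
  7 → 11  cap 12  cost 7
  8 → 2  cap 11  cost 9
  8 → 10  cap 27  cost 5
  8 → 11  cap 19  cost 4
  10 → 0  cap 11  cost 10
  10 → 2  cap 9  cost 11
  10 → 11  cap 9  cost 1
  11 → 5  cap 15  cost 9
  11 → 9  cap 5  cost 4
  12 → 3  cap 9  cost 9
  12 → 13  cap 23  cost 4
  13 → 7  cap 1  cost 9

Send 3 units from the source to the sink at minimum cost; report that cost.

shortest-cost path #1: 4→0→9 push 2 @ unit cost 2 (adds 4)
shortest-cost path #2: 4→0→11→9 push 1 @ unit cost 6 (adds 6)
total cost = 10

Minimum cost for 3 units: 10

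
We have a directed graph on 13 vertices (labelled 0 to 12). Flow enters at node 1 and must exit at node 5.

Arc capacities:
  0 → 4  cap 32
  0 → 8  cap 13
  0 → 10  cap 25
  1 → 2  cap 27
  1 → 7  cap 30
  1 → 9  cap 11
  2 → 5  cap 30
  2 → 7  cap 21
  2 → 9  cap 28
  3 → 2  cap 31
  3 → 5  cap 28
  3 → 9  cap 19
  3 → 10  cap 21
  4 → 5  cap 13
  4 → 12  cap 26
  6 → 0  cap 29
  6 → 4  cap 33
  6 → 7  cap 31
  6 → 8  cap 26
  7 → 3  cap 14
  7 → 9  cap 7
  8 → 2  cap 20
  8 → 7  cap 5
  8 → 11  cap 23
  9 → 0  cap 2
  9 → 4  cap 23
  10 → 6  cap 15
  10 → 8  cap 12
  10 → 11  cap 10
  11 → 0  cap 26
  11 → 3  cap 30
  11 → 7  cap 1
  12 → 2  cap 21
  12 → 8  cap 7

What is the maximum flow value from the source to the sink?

Maximum flow value: 59

augment #1: 1→2→5 bottleneck 27, total now 27
augment #2: 1→7→3→5 bottleneck 14, total now 41
augment #3: 1→9→4→5 bottleneck 11, total now 52
augment #4: 1→7→9→4→5 bottleneck 2, total now 54
augment #5: 1→7→9→0→8→2→5 bottleneck 2, total now 56
augment #6: 1→7→9→4→12→2→5 bottleneck 1, total now 57
augment #7: 1→7→9→4→12→8→11→3→5 bottleneck 2, total now 59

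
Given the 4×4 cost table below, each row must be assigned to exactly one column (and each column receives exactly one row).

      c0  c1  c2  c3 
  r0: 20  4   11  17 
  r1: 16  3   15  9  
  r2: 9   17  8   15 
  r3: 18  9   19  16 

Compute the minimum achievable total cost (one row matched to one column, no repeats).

Minimum assignment cost: 38

optimal assignment: row0→col2 (cost 11), row1→col3 (cost 9), row2→col0 (cost 9), row3→col1 (cost 9)
total = 11 + 9 + 9 + 9 = 38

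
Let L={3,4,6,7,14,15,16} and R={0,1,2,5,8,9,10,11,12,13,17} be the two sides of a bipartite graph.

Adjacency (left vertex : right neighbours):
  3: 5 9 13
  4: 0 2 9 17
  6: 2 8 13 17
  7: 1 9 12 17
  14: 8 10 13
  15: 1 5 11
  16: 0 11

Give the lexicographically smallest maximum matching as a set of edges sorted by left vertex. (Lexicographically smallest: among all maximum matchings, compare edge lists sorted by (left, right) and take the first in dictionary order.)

|M| = 7 (so the lex-smallest maximum matching has 7 edges)
process left vertices in ascending order; for each, take the smallest-labelled available neighbour that still permits 7 edges overall, or leave it unmatched if none does
lex-smallest matching: {3-5, 4-0, 6-2, 7-9, 14-8, 15-1, 16-11}

Lex-smallest maximum matching: {(3,5), (4,0), (6,2), (7,9), (14,8), (15,1), (16,11)}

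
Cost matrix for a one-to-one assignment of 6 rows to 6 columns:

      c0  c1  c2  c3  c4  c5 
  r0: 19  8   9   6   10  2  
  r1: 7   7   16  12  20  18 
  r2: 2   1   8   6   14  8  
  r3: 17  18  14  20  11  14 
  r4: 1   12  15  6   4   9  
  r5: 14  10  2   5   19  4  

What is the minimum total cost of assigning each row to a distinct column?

one of 3 optimal assignments: row0→col5 (cost 2), row1→col0 (cost 7), row2→col1 (cost 1), row3→col4 (cost 11), row4→col3 (cost 6), row5→col2 (cost 2)
total = 2 + 7 + 1 + 11 + 6 + 2 = 29

Minimum assignment cost: 29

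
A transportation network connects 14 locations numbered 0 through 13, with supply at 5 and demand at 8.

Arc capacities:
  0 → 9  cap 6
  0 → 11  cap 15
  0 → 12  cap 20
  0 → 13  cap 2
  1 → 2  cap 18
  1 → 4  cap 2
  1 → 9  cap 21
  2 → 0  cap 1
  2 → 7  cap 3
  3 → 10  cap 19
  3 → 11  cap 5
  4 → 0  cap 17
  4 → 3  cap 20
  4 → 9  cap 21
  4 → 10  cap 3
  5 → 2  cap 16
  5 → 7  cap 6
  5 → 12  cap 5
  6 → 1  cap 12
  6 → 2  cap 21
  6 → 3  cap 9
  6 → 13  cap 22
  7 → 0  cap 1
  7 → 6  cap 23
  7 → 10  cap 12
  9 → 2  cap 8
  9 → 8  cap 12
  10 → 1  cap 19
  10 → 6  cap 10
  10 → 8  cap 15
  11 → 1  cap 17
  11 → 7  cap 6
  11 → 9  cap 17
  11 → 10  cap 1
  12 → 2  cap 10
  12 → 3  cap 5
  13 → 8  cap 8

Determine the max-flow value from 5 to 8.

Maximum flow value: 15

augment #1: 5→7→10→8 bottleneck 6, total now 6
augment #2: 5→2→0→9→8 bottleneck 1, total now 7
augment #3: 5→2→7→10→8 bottleneck 3, total now 10
augment #4: 5→12→3→10→8 bottleneck 5, total now 15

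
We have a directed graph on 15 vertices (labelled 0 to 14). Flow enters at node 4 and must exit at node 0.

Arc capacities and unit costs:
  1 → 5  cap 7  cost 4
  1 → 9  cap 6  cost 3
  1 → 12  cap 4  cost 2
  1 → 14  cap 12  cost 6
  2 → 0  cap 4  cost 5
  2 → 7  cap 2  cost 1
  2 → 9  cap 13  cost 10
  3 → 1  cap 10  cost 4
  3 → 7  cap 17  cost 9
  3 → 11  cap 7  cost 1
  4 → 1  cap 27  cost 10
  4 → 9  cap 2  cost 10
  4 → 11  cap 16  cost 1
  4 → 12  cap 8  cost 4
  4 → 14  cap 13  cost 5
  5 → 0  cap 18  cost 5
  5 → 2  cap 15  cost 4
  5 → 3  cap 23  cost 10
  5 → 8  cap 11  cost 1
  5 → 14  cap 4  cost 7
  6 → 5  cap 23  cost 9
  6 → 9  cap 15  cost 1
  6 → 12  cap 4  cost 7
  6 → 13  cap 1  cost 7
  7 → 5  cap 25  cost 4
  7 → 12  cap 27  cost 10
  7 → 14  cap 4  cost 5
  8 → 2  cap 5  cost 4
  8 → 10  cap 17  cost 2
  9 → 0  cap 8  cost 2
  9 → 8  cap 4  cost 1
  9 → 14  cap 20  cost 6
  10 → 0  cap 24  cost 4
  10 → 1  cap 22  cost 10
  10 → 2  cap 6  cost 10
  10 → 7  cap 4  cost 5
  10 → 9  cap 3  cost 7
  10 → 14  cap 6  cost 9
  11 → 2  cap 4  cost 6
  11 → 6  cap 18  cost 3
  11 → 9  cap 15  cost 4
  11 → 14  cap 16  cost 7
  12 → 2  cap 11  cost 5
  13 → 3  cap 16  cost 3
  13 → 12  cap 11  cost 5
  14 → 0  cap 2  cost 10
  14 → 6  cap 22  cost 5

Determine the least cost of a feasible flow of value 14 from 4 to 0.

Minimum cost for 14 units: 128

shortest-cost path #1: 4→11→9→0 push 8 @ unit cost 7 (adds 56)
shortest-cost path #2: 4→11→2→0 push 4 @ unit cost 12 (adds 48)
shortest-cost path #3: 4→11→9→8→10→0 push 2 @ unit cost 12 (adds 24)
total cost = 128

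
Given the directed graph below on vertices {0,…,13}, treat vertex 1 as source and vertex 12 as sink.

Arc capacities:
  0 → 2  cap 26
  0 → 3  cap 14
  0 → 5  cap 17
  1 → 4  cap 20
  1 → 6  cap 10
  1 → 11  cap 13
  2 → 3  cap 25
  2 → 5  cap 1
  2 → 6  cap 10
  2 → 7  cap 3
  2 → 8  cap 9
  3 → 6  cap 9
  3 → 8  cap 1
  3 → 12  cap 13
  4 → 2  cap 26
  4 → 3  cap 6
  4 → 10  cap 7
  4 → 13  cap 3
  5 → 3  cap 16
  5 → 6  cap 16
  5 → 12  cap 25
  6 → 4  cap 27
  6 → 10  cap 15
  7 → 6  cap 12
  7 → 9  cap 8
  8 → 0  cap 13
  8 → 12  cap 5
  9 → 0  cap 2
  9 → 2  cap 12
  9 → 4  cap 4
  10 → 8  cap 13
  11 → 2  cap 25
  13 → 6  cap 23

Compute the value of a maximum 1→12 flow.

Maximum flow value: 34

augment #1: 1→4→3→12 bottleneck 6, total now 6
augment #2: 1→4→2→3→12 bottleneck 7, total now 13
augment #3: 1→4→2→5→12 bottleneck 1, total now 14
augment #4: 1→4→2→8→12 bottleneck 5, total now 19
augment #5: 1→4→2→8→0→5→12 bottleneck 1, total now 20
augment #6: 1→6→10→8→0→5→12 bottleneck 10, total now 30
augment #7: 1→11→2→8→0→5→12 bottleneck 2, total now 32
augment #8: 1→11→2→7→9→0→5→12 bottleneck 2, total now 34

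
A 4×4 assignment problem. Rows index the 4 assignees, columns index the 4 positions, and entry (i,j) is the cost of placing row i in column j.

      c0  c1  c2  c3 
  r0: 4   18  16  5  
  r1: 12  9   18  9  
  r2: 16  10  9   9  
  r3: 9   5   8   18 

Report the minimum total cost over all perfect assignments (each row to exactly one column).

Minimum assignment cost: 27

optimal assignment: row0→col0 (cost 4), row1→col3 (cost 9), row2→col2 (cost 9), row3→col1 (cost 5)
total = 4 + 9 + 9 + 5 = 27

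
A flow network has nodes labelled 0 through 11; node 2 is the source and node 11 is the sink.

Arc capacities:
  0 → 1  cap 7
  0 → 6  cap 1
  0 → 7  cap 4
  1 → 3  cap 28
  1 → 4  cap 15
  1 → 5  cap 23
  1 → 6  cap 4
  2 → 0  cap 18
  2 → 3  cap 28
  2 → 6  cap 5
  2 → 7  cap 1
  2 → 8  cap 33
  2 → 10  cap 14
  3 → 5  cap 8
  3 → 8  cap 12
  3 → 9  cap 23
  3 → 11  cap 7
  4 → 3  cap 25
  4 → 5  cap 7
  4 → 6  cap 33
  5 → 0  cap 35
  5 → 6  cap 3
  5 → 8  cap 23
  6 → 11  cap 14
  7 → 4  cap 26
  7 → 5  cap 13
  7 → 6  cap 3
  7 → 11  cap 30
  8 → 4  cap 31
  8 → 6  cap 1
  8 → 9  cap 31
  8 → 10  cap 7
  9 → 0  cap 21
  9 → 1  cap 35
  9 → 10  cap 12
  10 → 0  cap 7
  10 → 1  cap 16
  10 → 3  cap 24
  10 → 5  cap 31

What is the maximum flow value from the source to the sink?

augment #1: 2→3→11 bottleneck 7, total now 7
augment #2: 2→6→11 bottleneck 5, total now 12
augment #3: 2→7→11 bottleneck 1, total now 13
augment #4: 2→0→6→11 bottleneck 1, total now 14
augment #5: 2→0→7→11 bottleneck 4, total now 18
augment #6: 2→8→6→11 bottleneck 1, total now 19
augment #7: 2→0→1→6→11 bottleneck 4, total now 23
augment #8: 2→3→5→6→11 bottleneck 3, total now 26

Maximum flow value: 26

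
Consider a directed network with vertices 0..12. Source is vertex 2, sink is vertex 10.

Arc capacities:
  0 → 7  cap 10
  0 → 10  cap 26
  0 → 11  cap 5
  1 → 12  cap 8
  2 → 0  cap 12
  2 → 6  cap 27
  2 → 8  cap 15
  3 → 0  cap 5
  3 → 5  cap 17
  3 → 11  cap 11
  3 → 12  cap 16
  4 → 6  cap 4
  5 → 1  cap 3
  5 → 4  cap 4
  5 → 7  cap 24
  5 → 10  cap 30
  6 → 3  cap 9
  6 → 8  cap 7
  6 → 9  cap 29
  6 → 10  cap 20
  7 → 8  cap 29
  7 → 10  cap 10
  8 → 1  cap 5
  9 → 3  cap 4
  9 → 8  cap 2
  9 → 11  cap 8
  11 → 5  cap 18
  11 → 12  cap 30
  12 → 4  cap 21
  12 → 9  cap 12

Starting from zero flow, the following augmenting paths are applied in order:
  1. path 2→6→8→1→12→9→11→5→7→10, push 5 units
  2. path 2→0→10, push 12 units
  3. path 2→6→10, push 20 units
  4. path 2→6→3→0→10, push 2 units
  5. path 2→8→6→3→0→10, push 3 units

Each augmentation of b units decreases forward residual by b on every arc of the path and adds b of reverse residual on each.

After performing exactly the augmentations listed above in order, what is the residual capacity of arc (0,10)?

Residual capacity of (0,10): 9

after path 1 (2→6→8→1→12→9→11→5→7→10, push 5): res(0,10)=26
after path 2 (2→0→10, push 12): res(0,10)=14
after path 3 (2→6→10, push 20): res(0,10)=14
after path 4 (2→6→3→0→10, push 2): res(0,10)=12
after path 5 (2→8→6→3→0→10, push 3): res(0,10)=9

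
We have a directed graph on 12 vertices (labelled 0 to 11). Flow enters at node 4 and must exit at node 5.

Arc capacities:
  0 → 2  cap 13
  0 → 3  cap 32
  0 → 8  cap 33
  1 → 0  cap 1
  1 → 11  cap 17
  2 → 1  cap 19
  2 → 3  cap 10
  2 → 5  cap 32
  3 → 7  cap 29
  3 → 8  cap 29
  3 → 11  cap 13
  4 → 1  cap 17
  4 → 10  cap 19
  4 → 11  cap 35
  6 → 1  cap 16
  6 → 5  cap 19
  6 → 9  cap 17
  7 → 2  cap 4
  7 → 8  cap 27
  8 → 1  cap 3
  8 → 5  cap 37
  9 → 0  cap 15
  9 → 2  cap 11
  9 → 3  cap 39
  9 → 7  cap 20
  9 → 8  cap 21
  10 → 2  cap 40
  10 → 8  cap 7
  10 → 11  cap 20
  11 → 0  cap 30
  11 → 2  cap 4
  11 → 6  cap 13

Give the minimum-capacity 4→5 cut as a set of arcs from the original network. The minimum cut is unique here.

augment #1: 4→10→2→5 push 19
augment #2: 4→11→2→5 push 4
augment #3: 4→11→6→5 push 13
augment #4: 4→1→0→2→5 push 1
augment #5: 4→11→0→2→5 push 8
augment #6: 4→11→0→8→5 push 10
augment #7: 4→1→11→0→8→5 push 12
max flow = 67; residual-reachable set from 4 gives S-side
cut edges (S→T): {(1,0), (4,10), (11,0), (11,2), (11,6)} total cap 67

Min-cut arcs: {(1,0), (4,10), (11,0), (11,2), (11,6)} (total capacity 67)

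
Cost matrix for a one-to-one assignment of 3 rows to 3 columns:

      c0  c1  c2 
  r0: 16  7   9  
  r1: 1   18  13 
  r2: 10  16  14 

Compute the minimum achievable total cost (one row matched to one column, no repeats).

optimal assignment: row0→col1 (cost 7), row1→col0 (cost 1), row2→col2 (cost 14)
total = 7 + 1 + 14 = 22

Minimum assignment cost: 22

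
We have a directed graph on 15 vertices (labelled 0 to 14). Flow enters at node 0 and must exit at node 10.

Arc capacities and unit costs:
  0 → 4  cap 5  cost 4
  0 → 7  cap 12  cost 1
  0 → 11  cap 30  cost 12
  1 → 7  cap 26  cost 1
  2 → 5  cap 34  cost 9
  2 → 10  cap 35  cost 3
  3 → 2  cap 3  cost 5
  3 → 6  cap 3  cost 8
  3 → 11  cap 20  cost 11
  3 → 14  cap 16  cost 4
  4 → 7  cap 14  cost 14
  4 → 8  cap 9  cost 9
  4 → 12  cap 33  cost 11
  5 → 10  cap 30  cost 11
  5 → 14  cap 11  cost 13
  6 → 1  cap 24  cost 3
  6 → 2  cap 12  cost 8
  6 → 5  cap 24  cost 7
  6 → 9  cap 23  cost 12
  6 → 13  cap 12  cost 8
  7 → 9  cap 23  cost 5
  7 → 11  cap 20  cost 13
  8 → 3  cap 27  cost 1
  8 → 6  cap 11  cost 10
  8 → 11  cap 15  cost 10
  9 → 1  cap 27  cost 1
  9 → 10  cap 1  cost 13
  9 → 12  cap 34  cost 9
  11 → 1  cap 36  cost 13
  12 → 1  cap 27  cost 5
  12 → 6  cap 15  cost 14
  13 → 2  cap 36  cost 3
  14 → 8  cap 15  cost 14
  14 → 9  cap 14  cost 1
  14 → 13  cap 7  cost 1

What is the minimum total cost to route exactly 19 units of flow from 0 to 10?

shortest-cost path #1: 0→7→9→10 push 1 @ unit cost 19 (adds 19)
shortest-cost path #2: 0→4→8→3→2→10 push 3 @ unit cost 22 (adds 66)
shortest-cost path #3: 0→4→8→3→14→13→2→10 push 2 @ unit cost 25 (adds 50)
shortest-cost path #4: 0→7→9→12→6→2→10 push 11 @ unit cost 40 (adds 440)
shortest-cost path #5: 0→11→1→7→9→12→6→2→10 push 1 @ unit cost 65 (adds 65)
shortest-cost path #6: 0→11→1→7→9→12→6→13→2→10 push 1 @ unit cost 68 (adds 68)
total cost = 708

Minimum cost for 19 units: 708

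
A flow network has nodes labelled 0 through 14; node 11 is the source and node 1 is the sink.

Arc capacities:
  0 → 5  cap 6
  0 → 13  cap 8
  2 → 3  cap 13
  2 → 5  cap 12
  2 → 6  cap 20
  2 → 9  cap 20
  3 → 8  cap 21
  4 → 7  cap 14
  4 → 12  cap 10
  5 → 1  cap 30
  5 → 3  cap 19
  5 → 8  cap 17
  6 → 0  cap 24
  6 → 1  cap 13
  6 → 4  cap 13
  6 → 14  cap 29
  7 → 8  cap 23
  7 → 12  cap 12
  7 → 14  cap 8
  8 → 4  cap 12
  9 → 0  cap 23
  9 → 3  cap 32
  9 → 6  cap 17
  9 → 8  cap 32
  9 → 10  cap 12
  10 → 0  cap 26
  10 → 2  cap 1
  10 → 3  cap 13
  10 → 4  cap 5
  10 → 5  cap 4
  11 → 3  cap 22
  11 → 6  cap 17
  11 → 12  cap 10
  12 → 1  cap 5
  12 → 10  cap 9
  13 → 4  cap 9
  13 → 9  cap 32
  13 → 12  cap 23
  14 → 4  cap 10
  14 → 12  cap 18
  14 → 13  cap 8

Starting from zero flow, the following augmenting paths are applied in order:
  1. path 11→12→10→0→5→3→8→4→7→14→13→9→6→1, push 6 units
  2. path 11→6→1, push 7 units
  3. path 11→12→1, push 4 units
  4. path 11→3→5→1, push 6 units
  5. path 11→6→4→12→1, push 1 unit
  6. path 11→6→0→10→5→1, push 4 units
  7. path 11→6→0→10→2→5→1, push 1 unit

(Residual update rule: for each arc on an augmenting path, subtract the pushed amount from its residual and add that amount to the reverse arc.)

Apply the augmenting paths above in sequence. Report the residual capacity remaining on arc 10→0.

after path 1 (11→12→10→0→5→3→8→4→7→14→13→9→6→1, push 6): res(10,0)=20
after path 2 (11→6→1, push 7): res(10,0)=20
after path 3 (11→12→1, push 4): res(10,0)=20
after path 4 (11→3→5→1, push 6): res(10,0)=20
after path 5 (11→6→4→12→1, push 1): res(10,0)=20
after path 6 (11→6→0→10→5→1, push 4): res(10,0)=24
after path 7 (11→6→0→10→2→5→1, push 1): res(10,0)=25

Residual capacity of (10,0): 25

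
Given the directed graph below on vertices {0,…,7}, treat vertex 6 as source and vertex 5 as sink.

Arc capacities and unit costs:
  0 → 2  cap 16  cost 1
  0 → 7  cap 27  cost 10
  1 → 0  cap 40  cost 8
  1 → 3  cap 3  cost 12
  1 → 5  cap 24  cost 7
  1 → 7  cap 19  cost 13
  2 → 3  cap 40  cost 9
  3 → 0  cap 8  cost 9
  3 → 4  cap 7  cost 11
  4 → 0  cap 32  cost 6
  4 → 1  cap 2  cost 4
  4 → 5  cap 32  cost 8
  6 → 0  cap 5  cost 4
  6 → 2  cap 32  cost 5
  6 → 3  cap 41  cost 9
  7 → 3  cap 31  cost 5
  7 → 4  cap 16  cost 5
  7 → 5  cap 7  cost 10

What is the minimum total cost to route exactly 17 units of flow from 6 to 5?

Minimum cost for 17 units: 515

shortest-cost path #1: 6→0→7→5 push 5 @ unit cost 24 (adds 120)
shortest-cost path #2: 6→3→4→5 push 7 @ unit cost 28 (adds 196)
shortest-cost path #3: 6→3→0→7→5 push 2 @ unit cost 38 (adds 76)
shortest-cost path #4: 6→3→0→7→4→5 push 3 @ unit cost 41 (adds 123)
total cost = 515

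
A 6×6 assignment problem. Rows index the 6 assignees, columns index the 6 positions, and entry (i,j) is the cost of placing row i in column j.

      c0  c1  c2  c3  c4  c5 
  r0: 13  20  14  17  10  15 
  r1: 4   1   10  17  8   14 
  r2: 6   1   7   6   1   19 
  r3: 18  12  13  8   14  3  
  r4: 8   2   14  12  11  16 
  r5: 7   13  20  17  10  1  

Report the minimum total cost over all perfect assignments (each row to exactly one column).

Minimum assignment cost: 30

optimal assignment: row0→col2 (cost 14), row1→col0 (cost 4), row2→col4 (cost 1), row3→col3 (cost 8), row4→col1 (cost 2), row5→col5 (cost 1)
total = 14 + 4 + 1 + 8 + 2 + 1 = 30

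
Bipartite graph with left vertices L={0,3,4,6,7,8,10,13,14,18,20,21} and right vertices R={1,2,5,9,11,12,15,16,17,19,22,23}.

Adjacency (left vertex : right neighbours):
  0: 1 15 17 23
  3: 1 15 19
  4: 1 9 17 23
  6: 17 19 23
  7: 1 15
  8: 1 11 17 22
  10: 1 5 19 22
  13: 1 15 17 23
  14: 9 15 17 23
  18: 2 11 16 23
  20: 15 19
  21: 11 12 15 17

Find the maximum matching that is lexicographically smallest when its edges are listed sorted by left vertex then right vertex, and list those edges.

|M| = 10 (so the lex-smallest maximum matching has 10 edges)
process left vertices in ascending order; for each, take the smallest-labelled available neighbour that still permits 10 edges overall, or leave it unmatched if none does
lex-smallest matching: {0-1, 3-15, 4-9, 6-17, 8-11, 10-5, 13-23, 18-2, 20-19, 21-12}

Lex-smallest maximum matching: {(0,1), (3,15), (4,9), (6,17), (8,11), (10,5), (13,23), (18,2), (20,19), (21,12)}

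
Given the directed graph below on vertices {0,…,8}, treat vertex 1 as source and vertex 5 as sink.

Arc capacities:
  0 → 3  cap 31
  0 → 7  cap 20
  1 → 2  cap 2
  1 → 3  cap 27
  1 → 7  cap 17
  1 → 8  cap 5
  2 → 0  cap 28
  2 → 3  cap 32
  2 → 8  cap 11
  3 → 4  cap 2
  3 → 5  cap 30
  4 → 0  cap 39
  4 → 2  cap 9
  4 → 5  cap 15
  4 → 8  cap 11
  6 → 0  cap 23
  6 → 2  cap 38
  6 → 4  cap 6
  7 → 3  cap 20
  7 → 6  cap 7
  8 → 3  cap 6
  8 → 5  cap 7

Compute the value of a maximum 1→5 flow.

Maximum flow value: 45

augment #1: 1→3→5 bottleneck 27, total now 27
augment #2: 1→8→5 bottleneck 5, total now 32
augment #3: 1→2→3→5 bottleneck 2, total now 34
augment #4: 1→7→3→5 bottleneck 1, total now 35
augment #5: 1→7→3→4→5 bottleneck 2, total now 37
augment #6: 1→7→6→4→5 bottleneck 6, total now 43
augment #7: 1→7→3→2→8→5 bottleneck 2, total now 45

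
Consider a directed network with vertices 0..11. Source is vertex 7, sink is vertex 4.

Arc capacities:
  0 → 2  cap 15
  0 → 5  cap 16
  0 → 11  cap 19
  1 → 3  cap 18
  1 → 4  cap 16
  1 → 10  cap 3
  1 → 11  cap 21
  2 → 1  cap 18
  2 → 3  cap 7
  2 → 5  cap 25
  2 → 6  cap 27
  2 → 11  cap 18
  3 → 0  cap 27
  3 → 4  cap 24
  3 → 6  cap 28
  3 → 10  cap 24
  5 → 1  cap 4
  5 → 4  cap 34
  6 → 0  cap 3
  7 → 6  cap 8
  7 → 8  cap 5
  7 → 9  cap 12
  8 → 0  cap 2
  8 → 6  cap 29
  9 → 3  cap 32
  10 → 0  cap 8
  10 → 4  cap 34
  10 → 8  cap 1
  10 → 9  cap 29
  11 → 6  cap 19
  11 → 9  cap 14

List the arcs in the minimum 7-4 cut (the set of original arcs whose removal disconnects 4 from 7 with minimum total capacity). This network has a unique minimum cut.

Min-cut arcs: {(6,0), (7,9), (8,0)} (total capacity 17)

augment #1: 7→9→3→4 push 12
augment #2: 7→6→0→5→4 push 3
augment #3: 7→8→0→5→4 push 2
max flow = 17; residual-reachable set from 7 gives S-side
cut edges (S→T): {(6,0), (7,9), (8,0)} total cap 17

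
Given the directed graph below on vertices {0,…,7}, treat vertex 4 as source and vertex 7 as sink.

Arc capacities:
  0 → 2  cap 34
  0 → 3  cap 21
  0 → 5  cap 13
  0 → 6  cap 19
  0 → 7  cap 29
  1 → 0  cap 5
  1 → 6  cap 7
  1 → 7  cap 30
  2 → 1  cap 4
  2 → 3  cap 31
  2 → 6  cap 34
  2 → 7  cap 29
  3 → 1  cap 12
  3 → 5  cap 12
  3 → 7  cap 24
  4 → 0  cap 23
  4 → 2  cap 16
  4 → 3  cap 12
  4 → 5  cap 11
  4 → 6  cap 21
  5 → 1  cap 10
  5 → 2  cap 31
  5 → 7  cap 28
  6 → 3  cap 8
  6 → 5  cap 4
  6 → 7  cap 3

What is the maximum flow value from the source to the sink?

augment #1: 4→0→7 bottleneck 23, total now 23
augment #2: 4→2→7 bottleneck 16, total now 39
augment #3: 4→3→7 bottleneck 12, total now 51
augment #4: 4→5→7 bottleneck 11, total now 62
augment #5: 4→6→7 bottleneck 3, total now 65
augment #6: 4→6→3→7 bottleneck 8, total now 73
augment #7: 4→6→5→7 bottleneck 4, total now 77

Maximum flow value: 77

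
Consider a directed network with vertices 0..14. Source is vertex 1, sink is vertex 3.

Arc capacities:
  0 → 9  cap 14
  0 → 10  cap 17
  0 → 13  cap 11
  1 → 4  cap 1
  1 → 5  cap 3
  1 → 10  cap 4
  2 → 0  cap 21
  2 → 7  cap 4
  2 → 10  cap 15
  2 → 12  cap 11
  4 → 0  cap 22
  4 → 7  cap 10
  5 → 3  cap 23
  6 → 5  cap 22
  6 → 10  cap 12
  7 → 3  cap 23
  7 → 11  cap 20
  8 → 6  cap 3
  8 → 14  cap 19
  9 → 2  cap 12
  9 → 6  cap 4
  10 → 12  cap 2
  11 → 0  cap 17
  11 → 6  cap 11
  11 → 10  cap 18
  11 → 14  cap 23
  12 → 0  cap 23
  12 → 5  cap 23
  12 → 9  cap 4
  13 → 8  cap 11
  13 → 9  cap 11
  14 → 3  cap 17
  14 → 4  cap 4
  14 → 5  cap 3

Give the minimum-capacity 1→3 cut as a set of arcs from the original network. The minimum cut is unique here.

augment #1: 1→5→3 push 3
augment #2: 1→4→7→3 push 1
augment #3: 1→10→12→5→3 push 2
max flow = 6; residual-reachable set from 1 gives S-side
cut edges (S→T): {(1,4), (1,5), (10,12)} total cap 6

Min-cut arcs: {(1,4), (1,5), (10,12)} (total capacity 6)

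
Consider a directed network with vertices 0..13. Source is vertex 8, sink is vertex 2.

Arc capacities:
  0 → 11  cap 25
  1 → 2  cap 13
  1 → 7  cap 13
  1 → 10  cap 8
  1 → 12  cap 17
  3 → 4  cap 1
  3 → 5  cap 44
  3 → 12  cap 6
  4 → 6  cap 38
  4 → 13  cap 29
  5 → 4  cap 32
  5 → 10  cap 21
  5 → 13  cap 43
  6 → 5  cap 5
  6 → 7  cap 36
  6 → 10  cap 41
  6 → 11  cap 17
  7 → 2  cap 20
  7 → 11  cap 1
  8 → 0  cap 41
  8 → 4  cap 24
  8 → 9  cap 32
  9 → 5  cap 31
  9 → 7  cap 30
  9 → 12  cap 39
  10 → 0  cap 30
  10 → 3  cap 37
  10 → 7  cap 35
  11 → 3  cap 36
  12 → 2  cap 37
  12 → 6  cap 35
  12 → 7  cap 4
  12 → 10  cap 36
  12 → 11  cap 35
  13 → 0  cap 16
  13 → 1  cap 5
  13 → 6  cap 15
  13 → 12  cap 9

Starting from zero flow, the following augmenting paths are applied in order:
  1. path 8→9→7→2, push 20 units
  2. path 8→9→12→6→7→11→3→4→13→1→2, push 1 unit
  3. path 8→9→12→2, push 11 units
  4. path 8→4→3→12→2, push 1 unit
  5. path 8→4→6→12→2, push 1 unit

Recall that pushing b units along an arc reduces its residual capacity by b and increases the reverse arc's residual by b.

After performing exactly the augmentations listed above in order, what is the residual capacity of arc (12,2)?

Residual capacity of (12,2): 24

after path 1 (8→9→7→2, push 20): res(12,2)=37
after path 2 (8→9→12→6→7→11→3→4→13→1→2, push 1): res(12,2)=37
after path 3 (8→9→12→2, push 11): res(12,2)=26
after path 4 (8→4→3→12→2, push 1): res(12,2)=25
after path 5 (8→4→6→12→2, push 1): res(12,2)=24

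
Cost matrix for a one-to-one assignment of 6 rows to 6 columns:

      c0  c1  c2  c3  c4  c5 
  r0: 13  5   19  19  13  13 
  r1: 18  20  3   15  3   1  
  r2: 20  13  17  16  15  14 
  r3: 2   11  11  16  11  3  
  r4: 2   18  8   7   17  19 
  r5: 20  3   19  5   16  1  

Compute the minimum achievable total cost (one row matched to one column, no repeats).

Minimum assignment cost: 33

one of 2 optimal assignments: row0→col1 (cost 5), row1→col2 (cost 3), row2→col4 (cost 15), row3→col0 (cost 2), row4→col3 (cost 7), row5→col5 (cost 1)
total = 5 + 3 + 15 + 2 + 7 + 1 = 33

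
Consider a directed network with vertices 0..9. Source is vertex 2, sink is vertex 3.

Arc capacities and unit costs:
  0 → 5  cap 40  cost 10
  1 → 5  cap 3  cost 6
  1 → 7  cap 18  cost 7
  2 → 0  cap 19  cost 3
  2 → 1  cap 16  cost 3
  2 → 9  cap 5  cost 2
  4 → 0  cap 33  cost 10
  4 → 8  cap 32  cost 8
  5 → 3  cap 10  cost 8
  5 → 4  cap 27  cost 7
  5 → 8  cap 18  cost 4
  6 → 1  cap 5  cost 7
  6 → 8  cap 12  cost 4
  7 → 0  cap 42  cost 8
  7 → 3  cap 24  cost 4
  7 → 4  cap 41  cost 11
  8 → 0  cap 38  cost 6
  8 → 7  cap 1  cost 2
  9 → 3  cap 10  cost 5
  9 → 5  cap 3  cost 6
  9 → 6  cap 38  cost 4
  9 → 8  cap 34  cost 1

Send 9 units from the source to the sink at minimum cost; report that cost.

shortest-cost path #1: 2→9→3 push 5 @ unit cost 7 (adds 35)
shortest-cost path #2: 2→1→7→3 push 4 @ unit cost 14 (adds 56)
total cost = 91

Minimum cost for 9 units: 91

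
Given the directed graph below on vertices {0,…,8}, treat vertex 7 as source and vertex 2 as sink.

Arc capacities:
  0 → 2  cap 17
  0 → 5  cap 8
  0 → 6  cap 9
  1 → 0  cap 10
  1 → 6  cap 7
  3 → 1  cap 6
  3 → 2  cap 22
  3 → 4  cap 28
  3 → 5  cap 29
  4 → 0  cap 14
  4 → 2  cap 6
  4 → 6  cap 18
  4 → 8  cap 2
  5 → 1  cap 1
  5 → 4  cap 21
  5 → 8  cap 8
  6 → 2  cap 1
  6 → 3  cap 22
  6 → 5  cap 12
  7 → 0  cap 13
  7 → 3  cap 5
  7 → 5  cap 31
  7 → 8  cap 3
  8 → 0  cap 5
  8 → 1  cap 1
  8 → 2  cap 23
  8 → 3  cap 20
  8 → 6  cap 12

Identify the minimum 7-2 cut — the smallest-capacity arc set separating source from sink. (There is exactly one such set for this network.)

augment #1: 7→0→2 push 13
augment #2: 7→3→2 push 5
augment #3: 7→8→2 push 3
augment #4: 7→5→4→2 push 6
augment #5: 7→5→8→2 push 8
augment #6: 7→5→1→0→2 push 1
augment #7: 7→5→4→0→2 push 3
augment #8: 7→5→4→6→2 push 1
augment #9: 7→5→4→8→2 push 2
augment #10: 7→5→4→6→3→2 push 9
max flow = 51; residual-reachable set from 7 gives S-side
cut edges (S→T): {(5,1), (5,4), (5,8), (7,0), (7,3), (7,8)} total cap 51

Min-cut arcs: {(5,1), (5,4), (5,8), (7,0), (7,3), (7,8)} (total capacity 51)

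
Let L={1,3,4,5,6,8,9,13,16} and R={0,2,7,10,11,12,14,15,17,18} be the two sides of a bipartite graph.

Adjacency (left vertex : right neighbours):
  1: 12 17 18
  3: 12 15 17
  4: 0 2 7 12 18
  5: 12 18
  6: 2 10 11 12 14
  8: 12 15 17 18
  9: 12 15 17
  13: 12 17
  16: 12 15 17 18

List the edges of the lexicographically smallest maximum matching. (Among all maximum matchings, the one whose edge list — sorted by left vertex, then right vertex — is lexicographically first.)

Lex-smallest maximum matching: {(1,12), (3,15), (4,0), (5,18), (6,2), (8,17)}

|M| = 6 (so the lex-smallest maximum matching has 6 edges)
process left vertices in ascending order; for each, take the smallest-labelled available neighbour that still permits 6 edges overall, or leave it unmatched if none does
lex-smallest matching: {1-12, 3-15, 4-0, 5-18, 6-2, 8-17}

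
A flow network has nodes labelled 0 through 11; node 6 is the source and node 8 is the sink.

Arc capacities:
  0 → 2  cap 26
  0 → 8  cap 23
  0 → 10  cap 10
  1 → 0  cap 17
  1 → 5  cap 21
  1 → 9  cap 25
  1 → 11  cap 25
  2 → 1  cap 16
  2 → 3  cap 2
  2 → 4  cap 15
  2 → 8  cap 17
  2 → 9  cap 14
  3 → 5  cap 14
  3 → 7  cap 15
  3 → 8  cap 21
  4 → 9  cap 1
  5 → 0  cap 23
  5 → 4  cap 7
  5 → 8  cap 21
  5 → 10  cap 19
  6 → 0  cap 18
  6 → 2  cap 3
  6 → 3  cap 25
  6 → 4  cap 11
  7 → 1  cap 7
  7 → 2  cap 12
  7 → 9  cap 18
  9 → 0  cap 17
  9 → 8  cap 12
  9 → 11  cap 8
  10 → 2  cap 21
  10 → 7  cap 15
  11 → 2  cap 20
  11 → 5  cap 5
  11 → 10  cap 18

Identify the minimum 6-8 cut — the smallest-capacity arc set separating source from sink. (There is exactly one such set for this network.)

Min-cut arcs: {(4,9), (6,0), (6,2), (6,3)} (total capacity 47)

augment #1: 6→0→8 push 18
augment #2: 6→2→8 push 3
augment #3: 6→3→8 push 21
augment #4: 6→3→5→8 push 4
augment #5: 6→4→9→8 push 1
max flow = 47; residual-reachable set from 6 gives S-side
cut edges (S→T): {(4,9), (6,0), (6,2), (6,3)} total cap 47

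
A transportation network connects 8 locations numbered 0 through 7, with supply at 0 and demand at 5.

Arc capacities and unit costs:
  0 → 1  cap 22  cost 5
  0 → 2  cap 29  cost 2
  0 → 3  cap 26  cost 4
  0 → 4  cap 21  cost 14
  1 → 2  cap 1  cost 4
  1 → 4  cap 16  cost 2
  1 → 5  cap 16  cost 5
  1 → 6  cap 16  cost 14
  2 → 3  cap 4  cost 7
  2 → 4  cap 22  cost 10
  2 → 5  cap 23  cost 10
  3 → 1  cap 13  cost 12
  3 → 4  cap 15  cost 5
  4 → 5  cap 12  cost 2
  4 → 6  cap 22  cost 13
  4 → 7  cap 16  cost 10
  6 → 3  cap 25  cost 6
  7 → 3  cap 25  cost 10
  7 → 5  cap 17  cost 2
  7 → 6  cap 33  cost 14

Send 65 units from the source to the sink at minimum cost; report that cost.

shortest-cost path #1: 0→1→4→5 push 12 @ unit cost 9 (adds 108)
shortest-cost path #2: 0→1→5 push 10 @ unit cost 10 (adds 100)
shortest-cost path #3: 0→2→5 push 23 @ unit cost 12 (adds 276)
shortest-cost path #4: 0→3→4→1→5 push 6 @ unit cost 12 (adds 72)
shortest-cost path #5: 0→3→4→7→5 push 9 @ unit cost 21 (adds 189)
shortest-cost path #6: 0→2→4→7→5 push 5 @ unit cost 24 (adds 120)
total cost = 865

Minimum cost for 65 units: 865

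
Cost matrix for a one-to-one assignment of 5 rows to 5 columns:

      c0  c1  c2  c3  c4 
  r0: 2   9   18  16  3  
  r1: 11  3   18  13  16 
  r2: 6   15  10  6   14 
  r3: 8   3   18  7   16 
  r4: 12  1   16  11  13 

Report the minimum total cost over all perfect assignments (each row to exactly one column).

optimal assignment: row0→col4 (cost 3), row1→col0 (cost 11), row2→col2 (cost 10), row3→col3 (cost 7), row4→col1 (cost 1)
total = 3 + 11 + 10 + 7 + 1 = 32

Minimum assignment cost: 32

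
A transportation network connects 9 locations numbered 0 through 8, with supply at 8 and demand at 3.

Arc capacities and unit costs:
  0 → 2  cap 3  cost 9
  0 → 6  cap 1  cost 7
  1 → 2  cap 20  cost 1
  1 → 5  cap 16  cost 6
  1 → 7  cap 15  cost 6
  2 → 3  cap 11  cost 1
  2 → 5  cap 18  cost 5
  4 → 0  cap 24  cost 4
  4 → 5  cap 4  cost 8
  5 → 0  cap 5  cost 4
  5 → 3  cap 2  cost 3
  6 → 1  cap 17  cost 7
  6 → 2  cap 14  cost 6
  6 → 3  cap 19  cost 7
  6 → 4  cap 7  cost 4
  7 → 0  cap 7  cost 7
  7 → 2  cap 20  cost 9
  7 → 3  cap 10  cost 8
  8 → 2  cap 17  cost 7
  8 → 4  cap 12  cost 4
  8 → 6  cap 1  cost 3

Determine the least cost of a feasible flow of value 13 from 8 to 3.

Minimum cost for 13 units: 113

shortest-cost path #1: 8→2→3 push 11 @ unit cost 8 (adds 88)
shortest-cost path #2: 8→6→3 push 1 @ unit cost 10 (adds 10)
shortest-cost path #3: 8→2→5→3 push 1 @ unit cost 15 (adds 15)
total cost = 113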